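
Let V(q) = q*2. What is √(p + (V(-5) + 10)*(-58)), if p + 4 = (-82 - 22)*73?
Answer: 6*I*√211 ≈ 87.155*I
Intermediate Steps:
V(q) = 2*q
p = -7596 (p = -4 + (-82 - 22)*73 = -4 - 104*73 = -4 - 7592 = -7596)
√(p + (V(-5) + 10)*(-58)) = √(-7596 + (2*(-5) + 10)*(-58)) = √(-7596 + (-10 + 10)*(-58)) = √(-7596 + 0*(-58)) = √(-7596 + 0) = √(-7596) = 6*I*√211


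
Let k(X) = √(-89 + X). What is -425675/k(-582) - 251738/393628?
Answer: -125869/196814 + 425675*I*√671/671 ≈ -0.63953 + 16433.0*I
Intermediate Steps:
-425675/k(-582) - 251738/393628 = -425675/√(-89 - 582) - 251738/393628 = -425675*(-I*√671/671) - 251738*1/393628 = -425675*(-I*√671/671) - 125869/196814 = -(-425675)*I*√671/671 - 125869/196814 = 425675*I*√671/671 - 125869/196814 = -125869/196814 + 425675*I*√671/671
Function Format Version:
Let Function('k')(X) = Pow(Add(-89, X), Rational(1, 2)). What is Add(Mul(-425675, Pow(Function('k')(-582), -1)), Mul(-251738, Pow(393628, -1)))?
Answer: Add(Rational(-125869, 196814), Mul(Rational(425675, 671), I, Pow(671, Rational(1, 2)))) ≈ Add(-0.63953, Mul(16433., I))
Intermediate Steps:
Add(Mul(-425675, Pow(Function('k')(-582), -1)), Mul(-251738, Pow(393628, -1))) = Add(Mul(-425675, Pow(Pow(Add(-89, -582), Rational(1, 2)), -1)), Mul(-251738, Pow(393628, -1))) = Add(Mul(-425675, Pow(Pow(-671, Rational(1, 2)), -1)), Mul(-251738, Rational(1, 393628))) = Add(Mul(-425675, Pow(Mul(I, Pow(671, Rational(1, 2))), -1)), Rational(-125869, 196814)) = Add(Mul(-425675, Mul(Rational(-1, 671), I, Pow(671, Rational(1, 2)))), Rational(-125869, 196814)) = Add(Mul(Rational(425675, 671), I, Pow(671, Rational(1, 2))), Rational(-125869, 196814)) = Add(Rational(-125869, 196814), Mul(Rational(425675, 671), I, Pow(671, Rational(1, 2))))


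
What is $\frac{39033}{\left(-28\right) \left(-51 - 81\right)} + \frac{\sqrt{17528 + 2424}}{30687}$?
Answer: $\frac{13011}{1232} + \frac{4 \sqrt{1247}}{30687} \approx 10.565$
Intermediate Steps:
$\frac{39033}{\left(-28\right) \left(-51 - 81\right)} + \frac{\sqrt{17528 + 2424}}{30687} = \frac{39033}{\left(-28\right) \left(-132\right)} + \sqrt{19952} \cdot \frac{1}{30687} = \frac{39033}{3696} + 4 \sqrt{1247} \cdot \frac{1}{30687} = 39033 \cdot \frac{1}{3696} + \frac{4 \sqrt{1247}}{30687} = \frac{13011}{1232} + \frac{4 \sqrt{1247}}{30687}$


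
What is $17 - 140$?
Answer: $-123$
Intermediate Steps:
$17 - 140 = -123$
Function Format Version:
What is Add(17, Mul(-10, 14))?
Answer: -123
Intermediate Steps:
Add(17, Mul(-10, 14)) = Add(17, -140) = -123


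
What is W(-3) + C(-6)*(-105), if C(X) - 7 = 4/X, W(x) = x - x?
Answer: -665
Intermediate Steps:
W(x) = 0
C(X) = 7 + 4/X
W(-3) + C(-6)*(-105) = 0 + (7 + 4/(-6))*(-105) = 0 + (7 + 4*(-1/6))*(-105) = 0 + (7 - 2/3)*(-105) = 0 + (19/3)*(-105) = 0 - 665 = -665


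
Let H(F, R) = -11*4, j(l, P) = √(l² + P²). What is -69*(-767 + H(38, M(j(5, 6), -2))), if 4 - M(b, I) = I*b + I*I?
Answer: 55959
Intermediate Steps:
j(l, P) = √(P² + l²)
M(b, I) = 4 - I² - I*b (M(b, I) = 4 - (I*b + I*I) = 4 - (I*b + I²) = 4 - (I² + I*b) = 4 + (-I² - I*b) = 4 - I² - I*b)
H(F, R) = -44
-69*(-767 + H(38, M(j(5, 6), -2))) = -69*(-767 - 44) = -69*(-811) = 55959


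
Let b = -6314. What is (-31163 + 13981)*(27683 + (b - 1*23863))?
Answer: 42851908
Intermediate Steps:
(-31163 + 13981)*(27683 + (b - 1*23863)) = (-31163 + 13981)*(27683 + (-6314 - 1*23863)) = -17182*(27683 + (-6314 - 23863)) = -17182*(27683 - 30177) = -17182*(-2494) = 42851908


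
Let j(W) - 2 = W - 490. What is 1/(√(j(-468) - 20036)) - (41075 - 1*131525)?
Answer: 90450 - I*√82/1312 ≈ 90450.0 - 0.006902*I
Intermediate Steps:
j(W) = -488 + W (j(W) = 2 + (W - 490) = 2 + (-490 + W) = -488 + W)
1/(√(j(-468) - 20036)) - (41075 - 1*131525) = 1/(√((-488 - 468) - 20036)) - (41075 - 1*131525) = 1/(√(-956 - 20036)) - (41075 - 131525) = 1/(√(-20992)) - 1*(-90450) = 1/(16*I*√82) + 90450 = -I*√82/1312 + 90450 = 90450 - I*√82/1312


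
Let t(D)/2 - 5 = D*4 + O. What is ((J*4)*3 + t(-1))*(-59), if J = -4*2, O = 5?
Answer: 4956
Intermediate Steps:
J = -8
t(D) = 20 + 8*D (t(D) = 10 + 2*(D*4 + 5) = 10 + 2*(4*D + 5) = 10 + 2*(5 + 4*D) = 10 + (10 + 8*D) = 20 + 8*D)
((J*4)*3 + t(-1))*(-59) = (-8*4*3 + (20 + 8*(-1)))*(-59) = (-32*3 + (20 - 8))*(-59) = (-96 + 12)*(-59) = -84*(-59) = 4956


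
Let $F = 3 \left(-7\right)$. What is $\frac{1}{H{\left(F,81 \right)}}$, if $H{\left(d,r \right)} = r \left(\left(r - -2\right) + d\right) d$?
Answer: $- \frac{1}{105462} \approx -9.4821 \cdot 10^{-6}$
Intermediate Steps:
$F = -21$
$H{\left(d,r \right)} = d r \left(2 + d + r\right)$ ($H{\left(d,r \right)} = r \left(\left(r + 2\right) + d\right) d = r \left(\left(2 + r\right) + d\right) d = r \left(2 + d + r\right) d = d r \left(2 + d + r\right)$)
$\frac{1}{H{\left(F,81 \right)}} = \frac{1}{\left(-21\right) 81 \left(2 - 21 + 81\right)} = \frac{1}{\left(-21\right) 81 \cdot 62} = \frac{1}{-105462} = - \frac{1}{105462}$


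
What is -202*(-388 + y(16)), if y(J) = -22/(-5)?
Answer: 387436/5 ≈ 77487.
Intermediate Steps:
y(J) = 22/5 (y(J) = -22*(-1/5) = 22/5)
-202*(-388 + y(16)) = -202*(-388 + 22/5) = -202*(-1918/5) = 387436/5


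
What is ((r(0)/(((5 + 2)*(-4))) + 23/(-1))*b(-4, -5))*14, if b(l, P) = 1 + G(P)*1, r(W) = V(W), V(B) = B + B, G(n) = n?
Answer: 1288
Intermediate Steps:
V(B) = 2*B
r(W) = 2*W
b(l, P) = 1 + P (b(l, P) = 1 + P*1 = 1 + P)
((r(0)/(((5 + 2)*(-4))) + 23/(-1))*b(-4, -5))*14 = (((2*0)/(((5 + 2)*(-4))) + 23/(-1))*(1 - 5))*14 = ((0/((7*(-4))) + 23*(-1))*(-4))*14 = ((0/(-28) - 23)*(-4))*14 = ((0*(-1/28) - 23)*(-4))*14 = ((0 - 23)*(-4))*14 = -23*(-4)*14 = 92*14 = 1288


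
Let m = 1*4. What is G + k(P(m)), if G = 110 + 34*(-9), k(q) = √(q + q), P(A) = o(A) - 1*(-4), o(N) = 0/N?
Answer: -196 + 2*√2 ≈ -193.17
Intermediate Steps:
o(N) = 0
m = 4
P(A) = 4 (P(A) = 0 - 1*(-4) = 0 + 4 = 4)
k(q) = √2*√q (k(q) = √(2*q) = √2*√q)
G = -196 (G = 110 - 306 = -196)
G + k(P(m)) = -196 + √2*√4 = -196 + √2*2 = -196 + 2*√2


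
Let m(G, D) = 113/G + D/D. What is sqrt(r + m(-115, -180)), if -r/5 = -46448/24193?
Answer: sqrt(74440370469270)/2782195 ≈ 3.1011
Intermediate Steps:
r = 232240/24193 (r = -(-232240)/24193 = -5*(-46448/24193) = 232240/24193 ≈ 9.5995)
m(G, D) = 1 + 113/G (m(G, D) = 113/G + 1 = 1 + 113/G)
sqrt(r + m(-115, -180)) = sqrt(232240/24193 + (113 - 115)/(-115)) = sqrt(232240/24193 - 1/115*(-2)) = sqrt(232240/24193 + 2/115) = sqrt(26755986/2782195) = sqrt(74440370469270)/2782195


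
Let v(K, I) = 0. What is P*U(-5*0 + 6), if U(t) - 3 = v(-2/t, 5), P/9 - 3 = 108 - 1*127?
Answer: -432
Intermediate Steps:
P = -144 (P = 27 + 9*(108 - 1*127) = 27 + 9*(108 - 127) = 27 + 9*(-19) = 27 - 171 = -144)
U(t) = 3 (U(t) = 3 + 0 = 3)
P*U(-5*0 + 6) = -144*3 = -432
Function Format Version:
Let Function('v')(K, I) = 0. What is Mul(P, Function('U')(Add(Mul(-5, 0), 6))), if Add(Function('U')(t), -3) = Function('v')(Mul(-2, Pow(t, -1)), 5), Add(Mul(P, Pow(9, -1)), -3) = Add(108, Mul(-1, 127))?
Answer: -432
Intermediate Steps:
P = -144 (P = Add(27, Mul(9, Add(108, Mul(-1, 127)))) = Add(27, Mul(9, Add(108, -127))) = Add(27, Mul(9, -19)) = Add(27, -171) = -144)
Function('U')(t) = 3 (Function('U')(t) = Add(3, 0) = 3)
Mul(P, Function('U')(Add(Mul(-5, 0), 6))) = Mul(-144, 3) = -432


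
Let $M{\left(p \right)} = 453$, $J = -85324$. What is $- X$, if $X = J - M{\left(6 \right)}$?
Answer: $85777$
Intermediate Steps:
$X = -85777$ ($X = -85324 - 453 = -85777$)
$- X = \left(-1\right) \left(-85777\right) = 85777$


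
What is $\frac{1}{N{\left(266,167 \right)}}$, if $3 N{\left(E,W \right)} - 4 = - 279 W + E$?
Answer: $- \frac{1}{15441} \approx -6.4763 \cdot 10^{-5}$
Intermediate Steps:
$N{\left(E,W \right)} = \frac{4}{3} - 93 W + \frac{E}{3}$ ($N{\left(E,W \right)} = \frac{4}{3} + \frac{- 279 W + E}{3} = \frac{4}{3} + \frac{E - 279 W}{3} = \frac{4}{3} + \left(- 93 W + \frac{E}{3}\right) = \frac{4}{3} - 93 W + \frac{E}{3}$)
$\frac{1}{N{\left(266,167 \right)}} = \frac{1}{\frac{4}{3} - 15531 + \frac{1}{3} \cdot 266} = \frac{1}{\frac{4}{3} - 15531 + \frac{266}{3}} = \frac{1}{-15441} = - \frac{1}{15441}$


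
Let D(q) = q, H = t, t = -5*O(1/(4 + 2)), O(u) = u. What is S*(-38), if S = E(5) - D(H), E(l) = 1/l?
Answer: -589/15 ≈ -39.267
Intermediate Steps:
t = -⅚ (t = -5/(4 + 2) = -5/6 = -5*⅙ = -⅚ ≈ -0.83333)
H = -⅚ ≈ -0.83333
S = 31/30 (S = 1/5 - 1*(-⅚) = ⅕ + ⅚ = 31/30 ≈ 1.0333)
S*(-38) = (31/30)*(-38) = -589/15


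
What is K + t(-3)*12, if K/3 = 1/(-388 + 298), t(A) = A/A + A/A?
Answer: 719/30 ≈ 23.967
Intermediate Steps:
t(A) = 2 (t(A) = 1 + 1 = 2)
K = -1/30 (K = 3/(-388 + 298) = 3/(-90) = 3*(-1/90) = -1/30 ≈ -0.033333)
K + t(-3)*12 = -1/30 + 2*12 = -1/30 + 24 = 719/30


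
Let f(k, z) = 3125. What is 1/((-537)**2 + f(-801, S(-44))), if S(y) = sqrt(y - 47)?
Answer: 1/291494 ≈ 3.4306e-6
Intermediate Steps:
S(y) = sqrt(-47 + y)
1/((-537)**2 + f(-801, S(-44))) = 1/((-537)**2 + 3125) = 1/(288369 + 3125) = 1/291494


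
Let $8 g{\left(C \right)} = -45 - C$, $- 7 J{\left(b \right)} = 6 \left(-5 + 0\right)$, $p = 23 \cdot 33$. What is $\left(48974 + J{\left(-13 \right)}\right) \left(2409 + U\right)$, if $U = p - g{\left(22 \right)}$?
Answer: $\frac{1089013816}{7} \approx 1.5557 \cdot 10^{8}$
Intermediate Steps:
$p = 759$
$J{\left(b \right)} = \frac{30}{7}$ ($J{\left(b \right)} = - \frac{6 \left(-5 + 0\right)}{7} = - \frac{6 \left(-5\right)}{7} = \left(- \frac{1}{7}\right) \left(-30\right) = \frac{30}{7}$)
$g{\left(C \right)} = - \frac{45}{8} - \frac{C}{8}$ ($g{\left(C \right)} = \frac{-45 - C}{8} = - \frac{45}{8} - \frac{C}{8}$)
$U = \frac{6139}{8}$ ($U = 759 - \left(- \frac{45}{8} - \frac{11}{4}\right) = 759 - - \frac{67}{8} = 759 + \frac{67}{8} = \frac{6139}{8} \approx 767.38$)
$\left(48974 + J{\left(-13 \right)}\right) \left(2409 + U\right) = \left(48974 + \frac{30}{7}\right) \left(2409 + \frac{6139}{8}\right) = \frac{342848}{7} \cdot \frac{25411}{8} = \frac{1089013816}{7}$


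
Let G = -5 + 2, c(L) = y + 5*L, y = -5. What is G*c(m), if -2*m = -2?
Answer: 0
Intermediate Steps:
m = 1 (m = -(-1)*2*1/2 = -(-1)*2/2 = -½*(-2) = 1)
c(L) = -5 + 5*L
G = -3
G*c(m) = -3*(-5 + 5*1) = -3*(-5 + 5) = -3*0 = 0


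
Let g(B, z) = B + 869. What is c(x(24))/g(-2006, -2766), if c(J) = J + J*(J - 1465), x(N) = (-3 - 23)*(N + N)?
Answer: -1128192/379 ≈ -2976.8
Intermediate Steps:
x(N) = -52*N
g(B, z) = 869 + B
c(J) = J + J*(-1465 + J)
c(x(24))/g(-2006, -2766) = ((-52*24)*(-1464 - 52*24))/(869 - 2006) = -1248*(-1464 - 1248)/(-1137) = -1248*(-2712)*(-1/1137) = 3384576*(-1/1137) = -1128192/379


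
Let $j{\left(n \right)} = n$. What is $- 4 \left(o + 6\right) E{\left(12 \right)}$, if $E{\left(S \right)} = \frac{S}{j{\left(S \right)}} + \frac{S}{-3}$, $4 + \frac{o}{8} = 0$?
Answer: $-312$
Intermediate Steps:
$o = -32$ ($o = -32 + 8 \cdot 0 = -32 + 0 = -32$)
$E{\left(S \right)} = 1 - \frac{S}{3}$ ($E{\left(S \right)} = \frac{S}{S} + \frac{S}{-3} = 1 + S \left(- \frac{1}{3}\right) = 1 - \frac{S}{3}$)
$- 4 \left(o + 6\right) E{\left(12 \right)} = - 4 \left(-32 + 6\right) \left(1 - 4\right) = \left(-4\right) \left(-26\right) \left(1 - 4\right) = 104 \left(-3\right) = -312$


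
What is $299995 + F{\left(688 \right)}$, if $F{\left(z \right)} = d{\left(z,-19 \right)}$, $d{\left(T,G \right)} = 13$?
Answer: $300008$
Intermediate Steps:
$F{\left(z \right)} = 13$
$299995 + F{\left(688 \right)} = 299995 + 13 = 300008$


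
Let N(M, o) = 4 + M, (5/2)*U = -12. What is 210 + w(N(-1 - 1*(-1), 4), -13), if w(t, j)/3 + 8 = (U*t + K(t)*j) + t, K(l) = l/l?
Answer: 507/5 ≈ 101.40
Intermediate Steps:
U = -24/5 (U = (2/5)*(-12) = -24/5 ≈ -4.8000)
K(l) = 1
w(t, j) = -24 + 3*j - 57*t/5 (w(t, j) = -24 + 3*((-24*t/5 + 1*j) + t) = -24 + 3*((-24*t/5 + j) + t) = -24 + 3*((j - 24*t/5) + t) = -24 + 3*(j - 19*t/5) = -24 + (3*j - 57*t/5) = -24 + 3*j - 57*t/5)
210 + w(N(-1 - 1*(-1), 4), -13) = 210 + (-24 + 3*(-13) - 57*(4 + (-1 - 1*(-1)))/5) = 210 + (-24 - 39 - 57*(4 + (-1 + 1))/5) = 210 + (-24 - 39 - 57*(4 + 0)/5) = 210 + (-24 - 39 - 57/5*4) = 210 + (-24 - 39 - 228/5) = 210 - 543/5 = 507/5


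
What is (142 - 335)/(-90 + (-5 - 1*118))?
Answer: 193/213 ≈ 0.90610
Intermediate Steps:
(142 - 335)/(-90 + (-5 - 1*118)) = -193/(-90 + (-5 - 118)) = -193/(-90 - 123) = -193/(-213) = -193*(-1/213) = 193/213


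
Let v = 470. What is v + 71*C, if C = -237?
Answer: -16357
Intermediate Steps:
v + 71*C = 470 + 71*(-237) = 470 - 16827 = -16357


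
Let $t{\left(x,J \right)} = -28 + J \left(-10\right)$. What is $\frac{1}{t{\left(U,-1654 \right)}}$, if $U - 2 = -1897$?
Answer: $\frac{1}{16512} \approx 6.0562 \cdot 10^{-5}$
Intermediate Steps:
$U = -1895$ ($U = 2 - 1897 = -1895$)
$t{\left(x,J \right)} = -28 - 10 J$
$\frac{1}{t{\left(U,-1654 \right)}} = \frac{1}{-28 - -16540} = \frac{1}{-28 + 16540} = \frac{1}{16512}$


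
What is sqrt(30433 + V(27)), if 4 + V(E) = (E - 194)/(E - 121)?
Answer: sqrt(268886342)/94 ≈ 174.44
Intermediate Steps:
V(E) = -4 + (-194 + E)/(-121 + E) (V(E) = -4 + (E - 194)/(E - 121) = -4 + (-194 + E)/(-121 + E))
sqrt(30433 + V(27)) = sqrt(30433 + (290 - 3*27)/(-121 + 27)) = sqrt(30433 + (290 - 81)/(-94)) = sqrt(30433 - 1/94*209) = sqrt(30433 - 209/94) = sqrt(2860493/94) = sqrt(268886342)/94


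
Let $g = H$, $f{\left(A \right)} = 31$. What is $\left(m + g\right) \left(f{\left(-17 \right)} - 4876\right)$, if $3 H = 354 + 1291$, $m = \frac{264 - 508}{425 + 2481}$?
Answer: $- \frac{3859557685}{1453} \approx -2.6563 \cdot 10^{6}$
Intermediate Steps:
$m = - \frac{122}{1453}$ ($m = - \frac{244}{2906} = \left(-244\right) \frac{1}{2906} = - \frac{122}{1453} \approx -0.083964$)
$H = \frac{1645}{3}$ ($H = \frac{354 + 1291}{3} = \frac{1}{3} \cdot 1645 = \frac{1645}{3} \approx 548.33$)
$g = \frac{1645}{3} \approx 548.33$
$\left(m + g\right) \left(f{\left(-17 \right)} - 4876\right) = \left(- \frac{122}{1453} + \frac{1645}{3}\right) \left(31 - 4876\right) = \frac{2389819}{4359} \left(-4845\right) = - \frac{3859557685}{1453}$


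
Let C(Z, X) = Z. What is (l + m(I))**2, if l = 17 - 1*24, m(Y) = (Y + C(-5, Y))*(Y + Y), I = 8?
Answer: 1681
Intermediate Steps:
m(Y) = 2*Y*(-5 + Y) (m(Y) = (Y - 5)*(Y + Y) = (-5 + Y)*(2*Y) = 2*Y*(-5 + Y))
l = -7 (l = 17 - 24 = -7)
(l + m(I))**2 = (-7 + 2*8*(-5 + 8))**2 = (-7 + 2*8*3)**2 = (-7 + 48)**2 = 41**2 = 1681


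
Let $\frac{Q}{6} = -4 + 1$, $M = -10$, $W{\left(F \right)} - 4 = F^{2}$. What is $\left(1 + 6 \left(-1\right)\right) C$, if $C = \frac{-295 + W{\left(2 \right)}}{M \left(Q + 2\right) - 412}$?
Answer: $- \frac{205}{36} \approx -5.6944$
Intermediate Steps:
$W{\left(F \right)} = 4 + F^{2}$
$Q = -18$ ($Q = 6 \left(-4 + 1\right) = 6 \left(-3\right) = -18$)
$C = \frac{41}{36}$ ($C = \frac{-295 + \left(4 + 2^{2}\right)}{- 10 \left(-18 + 2\right) - 412} = \frac{-295 + \left(4 + 4\right)}{\left(-10\right) \left(-16\right) - 412} = \frac{-295 + 8}{160 - 412} = - \frac{287}{-252} = \left(-287\right) \left(- \frac{1}{252}\right) = \frac{41}{36} \approx 1.1389$)
$\left(1 + 6 \left(-1\right)\right) C = \left(1 + 6 \left(-1\right)\right) \frac{41}{36} = \left(1 - 6\right) \frac{41}{36} = \left(-5\right) \frac{41}{36} = - \frac{205}{36}$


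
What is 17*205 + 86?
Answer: 3571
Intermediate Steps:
17*205 + 86 = 3485 + 86 = 3571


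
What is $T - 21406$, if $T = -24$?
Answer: $-21430$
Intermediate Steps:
$T - 21406 = -24 - 21406 = -21430$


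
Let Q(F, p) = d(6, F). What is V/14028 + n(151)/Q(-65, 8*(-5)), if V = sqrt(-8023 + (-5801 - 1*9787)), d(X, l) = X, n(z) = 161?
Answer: 161/6 + I*sqrt(23611)/14028 ≈ 26.833 + 0.010954*I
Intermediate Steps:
Q(F, p) = 6
V = I*sqrt(23611) (V = sqrt(-8023 + (-5801 - 9787)) = sqrt(-8023 - 15588) = sqrt(-23611) = I*sqrt(23611) ≈ 153.66*I)
V/14028 + n(151)/Q(-65, 8*(-5)) = (I*sqrt(23611))/14028 + 161/6 = (I*sqrt(23611))*(1/14028) + 161*(1/6) = I*sqrt(23611)/14028 + 161/6 = 161/6 + I*sqrt(23611)/14028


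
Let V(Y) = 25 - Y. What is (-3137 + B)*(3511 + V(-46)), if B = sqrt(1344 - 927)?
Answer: -11236734 + 3582*sqrt(417) ≈ -1.1164e+7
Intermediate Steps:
B = sqrt(417) ≈ 20.421
(-3137 + B)*(3511 + V(-46)) = (-3137 + sqrt(417))*(3511 + (25 - 1*(-46))) = (-3137 + sqrt(417))*(3511 + (25 + 46)) = (-3137 + sqrt(417))*(3511 + 71) = (-3137 + sqrt(417))*3582 = -11236734 + 3582*sqrt(417)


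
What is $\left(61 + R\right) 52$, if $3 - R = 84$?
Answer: $-1040$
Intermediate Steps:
$R = -81$ ($R = 3 - 84 = -81$)
$\left(61 + R\right) 52 = \left(61 - 81\right) 52 = \left(-20\right) 52 = -1040$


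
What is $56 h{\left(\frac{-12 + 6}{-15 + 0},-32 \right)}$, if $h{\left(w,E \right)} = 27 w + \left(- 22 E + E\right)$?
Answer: $\frac{191184}{5} \approx 38237.0$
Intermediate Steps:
$h{\left(w,E \right)} = - 21 E + 27 w$ ($h{\left(w,E \right)} = 27 w - 21 E = - 21 E + 27 w$)
$56 h{\left(\frac{-12 + 6}{-15 + 0},-32 \right)} = 56 \left(\left(-21\right) \left(-32\right) + 27 \frac{-12 + 6}{-15 + 0}\right) = 56 \left(672 + 27 \left(- \frac{6}{-15}\right)\right) = 56 \left(672 + 27 \left(\left(-6\right) \left(- \frac{1}{15}\right)\right)\right) = 56 \left(672 + 27 \cdot \frac{2}{5}\right) = 56 \left(672 + \frac{54}{5}\right) = 56 \cdot \frac{3414}{5} = \frac{191184}{5}$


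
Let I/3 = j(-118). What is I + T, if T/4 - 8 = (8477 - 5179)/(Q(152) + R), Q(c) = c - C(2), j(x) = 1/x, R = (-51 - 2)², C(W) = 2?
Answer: 12720963/349162 ≈ 36.433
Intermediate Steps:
R = 2809 (R = (-53)² = 2809)
Q(c) = -2 + c (Q(c) = c - 1*2 = c - 2 = -2 + c)
I = -3/118 (I = 3/(-118) = 3*(-1/118) = -3/118 ≈ -0.025424)
T = 107880/2959 (T = 32 + 4*((8477 - 5179)/((-2 + 152) + 2809)) = 32 + 4*(3298/(150 + 2809)) = 32 + 4*(3298/2959) = 32 + 13192/2959 = 107880/2959 ≈ 36.458)
I + T = -3/118 + 107880/2959 = 12720963/349162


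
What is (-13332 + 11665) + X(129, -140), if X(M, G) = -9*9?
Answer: -1748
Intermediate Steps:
X(M, G) = -81
(-13332 + 11665) + X(129, -140) = (-13332 + 11665) - 81 = -1667 - 81 = -1748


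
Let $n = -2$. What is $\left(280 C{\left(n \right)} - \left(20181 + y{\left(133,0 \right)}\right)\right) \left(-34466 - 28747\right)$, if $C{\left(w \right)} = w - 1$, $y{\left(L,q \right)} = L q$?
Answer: $1328800473$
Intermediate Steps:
$C{\left(w \right)} = -1 + w$
$\left(280 C{\left(n \right)} - \left(20181 + y{\left(133,0 \right)}\right)\right) \left(-34466 - 28747\right) = \left(280 \left(-1 - 2\right) - \left(20181 + 133 \cdot 0\right)\right) \left(-34466 - 28747\right) = \left(280 \left(-3\right) - 20181\right) \left(-63213\right) = \left(-840 + \left(-20181 + 0\right)\right) \left(-63213\right) = \left(-840 - 20181\right) \left(-63213\right) = \left(-21021\right) \left(-63213\right) = 1328800473$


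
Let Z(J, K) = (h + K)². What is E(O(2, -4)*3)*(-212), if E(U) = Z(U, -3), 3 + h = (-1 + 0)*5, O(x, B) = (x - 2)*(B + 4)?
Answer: -25652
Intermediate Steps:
O(x, B) = (-2 + x)*(4 + B)
h = -8 (h = -3 + (-1 + 0)*5 = -3 - 1*5 = -3 - 5 = -8)
Z(J, K) = (-8 + K)²
E(U) = 121 (E(U) = (-8 - 3)² = (-11)² = 121)
E(O(2, -4)*3)*(-212) = 121*(-212) = -25652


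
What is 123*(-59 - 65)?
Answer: -15252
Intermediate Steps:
123*(-59 - 65) = 123*(-124) = -15252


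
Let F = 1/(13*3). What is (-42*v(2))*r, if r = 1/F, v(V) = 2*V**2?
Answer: -13104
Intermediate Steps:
F = 1/39 (F = (1/13)*(1/3) = 1/39 ≈ 0.025641)
r = 39 (r = 1/(1/39) = 39)
(-42*v(2))*r = -84*2**2*39 = -84*4*39 = -42*8*39 = -336*39 = -13104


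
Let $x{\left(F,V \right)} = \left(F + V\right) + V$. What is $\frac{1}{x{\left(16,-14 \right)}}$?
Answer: $- \frac{1}{12} \approx -0.083333$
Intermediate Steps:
$x{\left(F,V \right)} = F + 2 V$
$\frac{1}{x{\left(16,-14 \right)}} = \frac{1}{16 + 2 \left(-14\right)} = \frac{1}{16 - 28} = \frac{1}{-12} = - \frac{1}{12}$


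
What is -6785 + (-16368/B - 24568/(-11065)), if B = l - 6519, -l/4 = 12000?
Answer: -1363849757421/201084245 ≈ -6782.5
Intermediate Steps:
l = -48000 (l = -4*12000 = -48000)
B = -54519 (B = -48000 - 6519 = -54519)
-6785 + (-16368/B - 24568/(-11065)) = -6785 + (-16368/(-54519) - 24568/(-11065)) = -6785 + (-16368*(-1/54519) - 24568*(-1/11065)) = -6785 + (5456/18173 + 24568/11065) = -6785 + 506844904/201084245 = -1363849757421/201084245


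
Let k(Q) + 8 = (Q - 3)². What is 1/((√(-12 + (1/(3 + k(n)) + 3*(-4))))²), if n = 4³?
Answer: -3716/89183 ≈ -0.041667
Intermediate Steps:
n = 64
k(Q) = -8 + (-3 + Q)² (k(Q) = -8 + (Q - 3)² = -8 + (-3 + Q)²)
1/((√(-12 + (1/(3 + k(n)) + 3*(-4))))²) = 1/((√(-12 + (1/(3 + (-8 + (-3 + 64)²)) + 3*(-4))))²) = 1/((√(-12 + (1/(3 + (-8 + 61²)) - 12)))²) = 1/((√(-12 + (1/(3 + (-8 + 3721)) - 12)))²) = 1/((√(-12 + (1/(3 + 3713) - 12)))²) = 1/((√(-12 + (1/3716 - 12)))²) = 1/((√(-12 - 44591/3716))²) = 1/((√(-89183/3716))²) = 1/((I*√82851007/1858)²) = 1/(-89183/3716) = -3716/89183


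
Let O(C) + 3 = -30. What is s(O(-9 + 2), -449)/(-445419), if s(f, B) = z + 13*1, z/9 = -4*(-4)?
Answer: -157/445419 ≈ -0.00035248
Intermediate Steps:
z = 144 (z = 9*(-4*(-4)) = 9*16 = 144)
O(C) = -33 (O(C) = -3 - 30 = -33)
s(f, B) = 157 (s(f, B) = 144 + 13*1 = 144 + 13 = 157)
s(O(-9 + 2), -449)/(-445419) = 157/(-445419) = 157*(-1/445419) = -157/445419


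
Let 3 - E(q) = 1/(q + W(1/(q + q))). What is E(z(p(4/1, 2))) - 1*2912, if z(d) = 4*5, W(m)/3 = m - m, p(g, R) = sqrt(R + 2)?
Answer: -58181/20 ≈ -2909.1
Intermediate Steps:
p(g, R) = sqrt(2 + R)
W(m) = 0 (W(m) = 3*(m - m) = 3*0 = 0)
z(d) = 20
E(q) = 3 - 1/q (E(q) = 3 - 1/(q + 0) = 3 - 1/q)
E(z(p(4/1, 2))) - 1*2912 = (3 - 1/20) - 1*2912 = (3 - 1*1/20) - 2912 = (3 - 1/20) - 2912 = 59/20 - 2912 = -58181/20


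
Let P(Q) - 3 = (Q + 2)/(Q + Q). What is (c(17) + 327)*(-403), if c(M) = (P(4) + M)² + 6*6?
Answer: -5116891/16 ≈ -3.1981e+5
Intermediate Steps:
P(Q) = 3 + (2 + Q)/(2*Q) (P(Q) = 3 + (Q + 2)/(Q + Q) = 3 + (2 + Q)/((2*Q)) = 3 + (2 + Q)*(1/(2*Q)) = 3 + (2 + Q)/(2*Q))
c(M) = 36 + (15/4 + M)² (c(M) = ((7/2 + 1/4) + M)² + 6*6 = ((7/2 + ¼) + M)² + 36 = (15/4 + M)² + 36 = 36 + (15/4 + M)²)
(c(17) + 327)*(-403) = ((36 + (15 + 4*17)²/16) + 327)*(-403) = ((36 + (15 + 68)²/16) + 327)*(-403) = ((36 + (1/16)*83²) + 327)*(-403) = ((36 + (1/16)*6889) + 327)*(-403) = ((36 + 6889/16) + 327)*(-403) = (7465/16 + 327)*(-403) = (12697/16)*(-403) = -5116891/16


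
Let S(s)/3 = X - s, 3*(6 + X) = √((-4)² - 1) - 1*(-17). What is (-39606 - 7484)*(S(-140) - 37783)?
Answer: 1759470760 - 47090*√15 ≈ 1.7593e+9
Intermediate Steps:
X = -⅓ + √15/3 (X = -6 + (√((-4)² - 1) - 1*(-17))/3 = -6 + (√(16 - 1) + 17)/3 = -6 + (√15 + 17)/3 = -6 + (17 + √15)/3 = -6 + (17/3 + √15/3) = -⅓ + √15/3 ≈ 0.95766)
S(s) = -1 + √15 - 3*s (S(s) = 3*((-⅓ + √15/3) - s) = 3*(-⅓ - s + √15/3) = -1 + √15 - 3*s)
(-39606 - 7484)*(S(-140) - 37783) = (-39606 - 7484)*((-1 + √15 - 3*(-140)) - 37783) = -47090*((-1 + √15 + 420) - 37783) = -47090*((419 + √15) - 37783) = -47090*(-37364 + √15) = 1759470760 - 47090*√15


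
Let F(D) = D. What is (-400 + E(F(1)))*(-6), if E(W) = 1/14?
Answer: 16797/7 ≈ 2399.6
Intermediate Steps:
E(W) = 1/14
(-400 + E(F(1)))*(-6) = (-400 + 1/14)*(-6) = -5599/14*(-6) = 16797/7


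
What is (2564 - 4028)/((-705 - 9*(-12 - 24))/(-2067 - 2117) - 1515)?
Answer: 2041792/2112793 ≈ 0.96639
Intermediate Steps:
(2564 - 4028)/((-705 - 9*(-12 - 24))/(-2067 - 2117) - 1515) = -1464/((-705 - 9*(-36))/(-4184) - 1515) = -1464/((-705 + 324)*(-1/4184) - 1515) = -1464/(-381*(-1/4184) - 1515) = -1464/(381/4184 - 1515) = -1464/(-6338379/4184) = -1464*(-4184/6338379) = 2041792/2112793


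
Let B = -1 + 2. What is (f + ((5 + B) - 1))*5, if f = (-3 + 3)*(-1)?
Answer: 25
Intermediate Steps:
B = 1
f = 0 (f = 0*(-1) = 0)
(f + ((5 + B) - 1))*5 = (0 + ((5 + 1) - 1))*5 = (0 + (6 - 1))*5 = (0 + 5)*5 = 5*5 = 25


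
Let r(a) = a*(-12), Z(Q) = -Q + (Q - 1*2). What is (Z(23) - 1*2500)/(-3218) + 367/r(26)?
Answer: -200191/502008 ≈ -0.39878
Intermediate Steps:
Z(Q) = -2 (Z(Q) = -Q + (Q - 2) = -Q + (-2 + Q) = -2)
r(a) = -12*a
(Z(23) - 1*2500)/(-3218) + 367/r(26) = (-2 - 1*2500)/(-3218) + 367/((-12*26)) = (-2 - 2500)*(-1/3218) + 367/(-312) = -2502*(-1/3218) + 367*(-1/312) = 1251/1609 - 367/312 = -200191/502008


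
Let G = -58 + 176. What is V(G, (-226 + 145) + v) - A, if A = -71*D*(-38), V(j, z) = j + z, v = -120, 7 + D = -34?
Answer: 110535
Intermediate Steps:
D = -41 (D = -7 - 34 = -41)
G = 118
A = -110618 (A = -71*(-41)*(-38) = 2911*(-38) = -110618)
V(G, (-226 + 145) + v) - A = (118 + ((-226 + 145) - 120)) - 1*(-110618) = (118 + (-81 - 120)) + 110618 = (118 - 201) + 110618 = -83 + 110618 = 110535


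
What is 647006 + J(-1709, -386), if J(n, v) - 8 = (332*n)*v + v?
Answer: 219658396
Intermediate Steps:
J(n, v) = 8 + v + 332*n*v (J(n, v) = 8 + ((332*n)*v + v) = 8 + (332*n*v + v) = 8 + (v + 332*n*v) = 8 + v + 332*n*v)
647006 + J(-1709, -386) = 647006 + (8 - 386 + 332*(-1709)*(-386)) = 647006 + (8 - 386 + 219011768) = 647006 + 219011390 = 219658396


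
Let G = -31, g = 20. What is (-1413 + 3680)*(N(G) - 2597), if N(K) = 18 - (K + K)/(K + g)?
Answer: -64453077/11 ≈ -5.8594e+6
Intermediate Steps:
N(K) = 18 - 2*K/(20 + K) (N(K) = 18 - (K + K)/(K + 20) = 18 - 2*K/(20 + K))
(-1413 + 3680)*(N(G) - 2597) = (-1413 + 3680)*(8*(45 + 2*(-31))/(20 - 31) - 2597) = 2267*(8*(45 - 62)/(-11) - 2597) = 2267*(8*(-1/11)*(-17) - 2597) = 2267*(136/11 - 2597) = 2267*(-28431/11) = -64453077/11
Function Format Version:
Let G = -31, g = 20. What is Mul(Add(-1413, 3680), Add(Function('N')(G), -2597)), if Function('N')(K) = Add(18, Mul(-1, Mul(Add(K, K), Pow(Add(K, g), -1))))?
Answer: Rational(-64453077, 11) ≈ -5.8594e+6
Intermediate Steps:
Function('N')(K) = Add(18, Mul(-2, K, Pow(Add(20, K), -1))) (Function('N')(K) = Add(18, Mul(-1, Mul(Add(K, K), Pow(Add(K, 20), -1)))) = Add(18, Mul(-1, Mul(Mul(2, K), Pow(Add(20, K), -1)))) = Add(18, Mul(-1, Mul(2, K, Pow(Add(20, K), -1)))) = Add(18, Mul(-2, K, Pow(Add(20, K), -1))))
Mul(Add(-1413, 3680), Add(Function('N')(G), -2597)) = Mul(Add(-1413, 3680), Add(Mul(8, Pow(Add(20, -31), -1), Add(45, Mul(2, -31))), -2597)) = Mul(2267, Add(Mul(8, Pow(-11, -1), Add(45, -62)), -2597)) = Mul(2267, Add(Mul(8, Rational(-1, 11), -17), -2597)) = Mul(2267, Add(Rational(136, 11), -2597)) = Mul(2267, Rational(-28431, 11)) = Rational(-64453077, 11)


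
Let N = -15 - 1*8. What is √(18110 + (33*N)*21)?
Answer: √2171 ≈ 46.594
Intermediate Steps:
N = -23 (N = -15 - 8 = -23)
√(18110 + (33*N)*21) = √(18110 + (33*(-23))*21) = √(18110 - 759*21) = √(18110 - 15939) = √2171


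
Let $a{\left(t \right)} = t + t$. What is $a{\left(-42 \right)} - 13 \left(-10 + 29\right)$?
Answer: $-331$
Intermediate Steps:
$a{\left(t \right)} = 2 t$
$a{\left(-42 \right)} - 13 \left(-10 + 29\right) = 2 \left(-42\right) - 13 \left(-10 + 29\right) = -84 - 13 \cdot 19 = -84 - 247 = -331$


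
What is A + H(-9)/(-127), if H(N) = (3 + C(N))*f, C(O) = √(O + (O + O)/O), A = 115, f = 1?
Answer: 14602/127 - I*√7/127 ≈ 114.98 - 0.020833*I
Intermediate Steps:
C(O) = √(2 + O) (C(O) = √(O + (2*O)/O) = √(O + 2) = √(2 + O))
H(N) = 3 + √(2 + N) (H(N) = (3 + √(2 + N))*1 = 3 + √(2 + N))
A + H(-9)/(-127) = 115 + (3 + √(2 - 9))/(-127) = 115 - (3 + √(-7))/127 = 115 - (3 + I*√7)/127 = 115 + (-3/127 - I*√7/127) = 14602/127 - I*√7/127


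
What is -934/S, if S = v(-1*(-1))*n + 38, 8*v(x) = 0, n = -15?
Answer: -467/19 ≈ -24.579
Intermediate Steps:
v(x) = 0 (v(x) = (⅛)*0 = 0)
S = 38 (S = 0*(-15) + 38 = 0 + 38 = 38)
-934/S = -934/38 = -934*1/38 = -467/19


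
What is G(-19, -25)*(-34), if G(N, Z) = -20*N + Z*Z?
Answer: -34170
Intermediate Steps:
G(N, Z) = Z**2 - 20*N (G(N, Z) = -20*N + Z**2 = Z**2 - 20*N)
G(-19, -25)*(-34) = ((-25)**2 - 20*(-19))*(-34) = (625 + 380)*(-34) = 1005*(-34) = -34170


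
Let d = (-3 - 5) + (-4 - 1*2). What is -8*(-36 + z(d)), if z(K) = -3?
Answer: 312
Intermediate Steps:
d = -14 (d = -8 + (-4 - 2) = -8 - 6 = -14)
-8*(-36 + z(d)) = -8*(-36 - 3) = -8*(-39) = 312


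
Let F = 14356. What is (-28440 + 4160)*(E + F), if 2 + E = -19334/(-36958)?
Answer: -6440445617240/18479 ≈ -3.4853e+8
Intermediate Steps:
E = -27291/18479 (E = -2 - 19334/(-36958) = -2 - 19334*(-1/36958) = -2 + 9667/18479 = -27291/18479 ≈ -1.4769)
(-28440 + 4160)*(E + F) = (-28440 + 4160)*(-27291/18479 + 14356) = -24280*265257233/18479 = -6440445617240/18479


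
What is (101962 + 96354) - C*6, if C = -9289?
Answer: 254050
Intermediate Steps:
(101962 + 96354) - C*6 = (101962 + 96354) - (-9289)*6 = 198316 - 1*(-55734) = 198316 + 55734 = 254050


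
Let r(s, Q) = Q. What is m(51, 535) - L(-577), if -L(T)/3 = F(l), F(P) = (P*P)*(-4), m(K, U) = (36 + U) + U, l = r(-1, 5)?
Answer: 806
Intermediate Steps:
l = 5
m(K, U) = 36 + 2*U
F(P) = -4*P² (F(P) = P²*(-4) = -4*P²)
L(T) = 300 (L(T) = -(-12)*5² = -(-12)*25 = -3*(-100) = 300)
m(51, 535) - L(-577) = (36 + 2*535) - 1*300 = (36 + 1070) - 300 = 1106 - 300 = 806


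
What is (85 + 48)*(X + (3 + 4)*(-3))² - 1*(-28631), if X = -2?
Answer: 98988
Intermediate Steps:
(85 + 48)*(X + (3 + 4)*(-3))² - 1*(-28631) = (85 + 48)*(-2 + (3 + 4)*(-3))² - 1*(-28631) = 133*(-2 + 7*(-3))² + 28631 = 133*(-2 - 21)² + 28631 = 133*(-23)² + 28631 = 133*529 + 28631 = 70357 + 28631 = 98988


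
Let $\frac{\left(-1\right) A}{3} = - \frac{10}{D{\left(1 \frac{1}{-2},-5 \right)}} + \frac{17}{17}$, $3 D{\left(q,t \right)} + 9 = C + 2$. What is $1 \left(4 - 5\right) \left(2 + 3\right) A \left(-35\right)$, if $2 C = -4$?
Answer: $-2275$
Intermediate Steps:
$C = -2$ ($C = \frac{1}{2} \left(-4\right) = -2$)
$D{\left(q,t \right)} = -3$ ($D{\left(q,t \right)} = -3 + \frac{-2 + 2}{3} = -3 + \frac{1}{3} \cdot 0 = -3 + 0 = -3$)
$A = -13$ ($A = - 3 \left(- \frac{10}{-3} + \frac{17}{17}\right) = - 3 \left(\left(-10\right) \left(- \frac{1}{3}\right) + 17 \cdot \frac{1}{17}\right) = - 3 \left(\frac{10}{3} + 1\right) = \left(-3\right) \frac{13}{3} = -13$)
$1 \left(4 - 5\right) \left(2 + 3\right) A \left(-35\right) = 1 \left(4 - 5\right) \left(2 + 3\right) \left(-13\right) \left(-35\right) = 1 \left(\left(-1\right) 5\right) \left(-13\right) \left(-35\right) = 1 \left(-5\right) \left(-13\right) \left(-35\right) = \left(-5\right) \left(-13\right) \left(-35\right) = 65 \left(-35\right) = -2275$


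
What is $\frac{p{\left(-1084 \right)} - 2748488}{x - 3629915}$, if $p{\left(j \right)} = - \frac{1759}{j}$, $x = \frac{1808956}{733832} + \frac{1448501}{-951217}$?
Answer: $\frac{259961559293297203969}{343330105738614021470} \approx 0.75718$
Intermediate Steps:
$x = \frac{164438328405}{174508368386}$ ($x = 1808956 \cdot \frac{1}{733832} + 1448501 \left(- \frac{1}{951217}\right) = \frac{452239}{183458} - \frac{1448501}{951217} = \frac{164438328405}{174508368386} \approx 0.9423$)
$\frac{p{\left(-1084 \right)} - 2748488}{x - 3629915} = \frac{- \frac{1759}{-1084} - 2748488}{\frac{164438328405}{174508368386} - 3629915} = \frac{\left(-1759\right) \left(- \frac{1}{1084}\right) - 2748488}{- \frac{633450379591538785}{174508368386}} = \left(\frac{1759}{1084} - 2748488\right) \left(- \frac{174508368386}{633450379591538785}\right) = \left(- \frac{2979359233}{1084}\right) \left(- \frac{174508368386}{633450379591538785}\right) = \frac{259961559293297203969}{343330105738614021470}$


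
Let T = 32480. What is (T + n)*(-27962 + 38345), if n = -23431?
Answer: 93955767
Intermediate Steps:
(T + n)*(-27962 + 38345) = (32480 - 23431)*(-27962 + 38345) = 9049*10383 = 93955767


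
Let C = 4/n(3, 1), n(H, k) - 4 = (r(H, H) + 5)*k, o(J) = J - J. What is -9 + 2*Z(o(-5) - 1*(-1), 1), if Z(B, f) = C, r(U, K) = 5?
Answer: -59/7 ≈ -8.4286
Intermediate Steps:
o(J) = 0
n(H, k) = 4 + 10*k (n(H, k) = 4 + (5 + 5)*k = 4 + 10*k)
C = 2/7 (C = 4/(4 + 10*1) = 4/(4 + 10) = 4/14 = 4*(1/14) = 2/7 ≈ 0.28571)
Z(B, f) = 2/7
-9 + 2*Z(o(-5) - 1*(-1), 1) = -9 + 2*(2/7) = -9 + 4/7 = -59/7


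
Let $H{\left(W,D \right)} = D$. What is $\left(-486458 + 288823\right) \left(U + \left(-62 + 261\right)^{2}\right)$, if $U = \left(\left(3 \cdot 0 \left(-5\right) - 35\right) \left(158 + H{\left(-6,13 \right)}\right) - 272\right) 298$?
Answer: $360680910475$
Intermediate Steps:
$U = -1864586$ ($U = \left(\left(3 \cdot 0 \left(-5\right) - 35\right) \left(158 + 13\right) - 272\right) 298 = \left(\left(0 \left(-5\right) - 35\right) 171 - 272\right) 298 = \left(\left(0 - 35\right) 171 - 272\right) 298 = \left(\left(-35\right) 171 - 272\right) 298 = \left(-5985 - 272\right) 298 = \left(-6257\right) 298 = -1864586$)
$\left(-486458 + 288823\right) \left(U + \left(-62 + 261\right)^{2}\right) = \left(-486458 + 288823\right) \left(-1864586 + \left(-62 + 261\right)^{2}\right) = - 197635 \left(-1864586 + 199^{2}\right) = - 197635 \left(-1864586 + 39601\right) = \left(-197635\right) \left(-1824985\right) = 360680910475$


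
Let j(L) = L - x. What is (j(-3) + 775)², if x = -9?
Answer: 609961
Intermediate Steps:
j(L) = 9 + L (j(L) = L - 1*(-9) = L + 9 = 9 + L)
(j(-3) + 775)² = ((9 - 3) + 775)² = (6 + 775)² = 781² = 609961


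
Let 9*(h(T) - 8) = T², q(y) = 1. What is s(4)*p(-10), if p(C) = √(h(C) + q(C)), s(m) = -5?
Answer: -5*√181/3 ≈ -22.423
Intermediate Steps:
h(T) = 8 + T²/9
p(C) = √(9 + C²/9) (p(C) = √((8 + C²/9) + 1) = √(9 + C²/9))
s(4)*p(-10) = -5*√(81 + (-10)²)/3 = -5*√(81 + 100)/3 = -5*√181/3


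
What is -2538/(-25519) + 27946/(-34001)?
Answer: -626859436/867671519 ≈ -0.72246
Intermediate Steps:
-2538/(-25519) + 27946/(-34001) = -2538*(-1/25519) + 27946*(-1/34001) = 2538/25519 - 27946/34001 = -626859436/867671519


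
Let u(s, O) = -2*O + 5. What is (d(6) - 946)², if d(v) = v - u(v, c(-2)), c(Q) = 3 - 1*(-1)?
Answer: 877969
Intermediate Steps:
c(Q) = 4 (c(Q) = 3 + 1 = 4)
u(s, O) = 5 - 2*O
d(v) = 3 + v (d(v) = v - (5 - 2*4) = v - (5 - 8) = v - 1*(-3) = v + 3 = 3 + v)
(d(6) - 946)² = ((3 + 6) - 946)² = (9 - 946)² = (-937)² = 877969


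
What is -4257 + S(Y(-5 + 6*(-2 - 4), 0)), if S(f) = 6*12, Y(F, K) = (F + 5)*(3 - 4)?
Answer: -4185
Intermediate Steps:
Y(F, K) = -5 - F (Y(F, K) = (5 + F)*(-1) = -5 - F)
S(f) = 72
-4257 + S(Y(-5 + 6*(-2 - 4), 0)) = -4257 + 72 = -4185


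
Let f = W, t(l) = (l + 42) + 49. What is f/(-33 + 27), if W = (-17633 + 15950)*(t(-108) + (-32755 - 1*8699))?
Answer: -23265231/2 ≈ -1.1633e+7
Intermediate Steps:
t(l) = 91 + l (t(l) = (42 + l) + 49 = 91 + l)
W = 69795693 (W = (-17633 + 15950)*((91 - 108) + (-32755 - 1*8699)) = -1683*(-17 + (-32755 - 8699)) = -1683*(-17 - 41454) = -1683*(-41471) = 69795693)
f = 69795693
f/(-33 + 27) = 69795693/(-33 + 27) = 69795693/(-6) = 69795693*(-1/6) = -23265231/2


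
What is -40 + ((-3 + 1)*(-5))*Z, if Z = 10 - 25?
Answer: -190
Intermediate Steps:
Z = -15
-40 + ((-3 + 1)*(-5))*Z = -40 + ((-3 + 1)*(-5))*(-15) = -40 - 2*(-5)*(-15) = -40 + 10*(-15) = -40 - 150 = -190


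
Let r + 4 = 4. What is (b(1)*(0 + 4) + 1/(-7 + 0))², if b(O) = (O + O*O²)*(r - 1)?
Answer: 3249/49 ≈ 66.306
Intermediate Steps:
r = 0 (r = -4 + 4 = 0)
b(O) = -O - O³ (b(O) = (O + O*O²)*(0 - 1) = (O + O³)*(-1) = -O - O³)
(b(1)*(0 + 4) + 1/(-7 + 0))² = ((-1*1 - 1*1³)*(0 + 4) + 1/(-7 + 0))² = ((-1 - 1*1)*4 + 1/(-7))² = ((-1 - 1)*4 - ⅐)² = (-2*4 - ⅐)² = (-8 - ⅐)² = (-57/7)² = 3249/49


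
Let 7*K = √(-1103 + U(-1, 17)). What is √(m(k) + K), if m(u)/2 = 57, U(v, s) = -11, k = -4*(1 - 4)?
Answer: √(5586 + 7*I*√1114)/7 ≈ 10.679 + 0.22324*I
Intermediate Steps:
k = 12 (k = -4*(-3) = 12)
m(u) = 114 (m(u) = 2*57 = 114)
K = I*√1114/7 (K = √(-1103 - 11)/7 = √(-1114)/7 = (I*√1114)/7 = I*√1114/7 ≈ 4.7681*I)
√(m(k) + K) = √(114 + I*√1114/7)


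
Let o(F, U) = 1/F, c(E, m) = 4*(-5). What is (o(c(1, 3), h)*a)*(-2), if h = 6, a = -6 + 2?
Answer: -2/5 ≈ -0.40000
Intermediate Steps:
c(E, m) = -20
a = -4
o(F, U) = 1/F
(o(c(1, 3), h)*a)*(-2) = (-4/(-20))*(-2) = -1/20*(-4)*(-2) = (1/5)*(-2) = -2/5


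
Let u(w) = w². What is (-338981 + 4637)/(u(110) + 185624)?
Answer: -27862/16477 ≈ -1.6910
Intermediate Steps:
(-338981 + 4637)/(u(110) + 185624) = (-338981 + 4637)/(110² + 185624) = -334344/(12100 + 185624) = -334344/197724 = -334344*1/197724 = -27862/16477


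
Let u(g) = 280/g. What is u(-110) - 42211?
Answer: -464349/11 ≈ -42214.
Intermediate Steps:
u(-110) - 42211 = 280/(-110) - 42211 = 280*(-1/110) - 42211 = -28/11 - 42211 = -464349/11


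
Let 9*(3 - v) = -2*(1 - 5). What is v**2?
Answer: 361/81 ≈ 4.4568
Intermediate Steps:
v = 19/9 (v = 3 - (-2)*(1 - 5)/9 = 3 - (-2)*(-4)/9 = 3 - 1/9*8 = 3 - 8/9 = 19/9 ≈ 2.1111)
v**2 = (19/9)**2 = 361/81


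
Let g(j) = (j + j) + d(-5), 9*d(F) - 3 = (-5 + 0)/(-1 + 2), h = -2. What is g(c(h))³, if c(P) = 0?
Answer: -8/729 ≈ -0.010974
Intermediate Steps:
d(F) = -2/9 (d(F) = ⅓ + ((-5 + 0)/(-1 + 2))/9 = ⅓ + (-5/1)/9 = ⅓ + (-5*1)/9 = ⅓ + (⅑)*(-5) = ⅓ - 5/9 = -2/9)
g(j) = -2/9 + 2*j (g(j) = (j + j) - 2/9 = 2*j - 2/9 = -2/9 + 2*j)
g(c(h))³ = (-2/9 + 2*0)³ = (-2/9 + 0)³ = (-2/9)³ = -8/729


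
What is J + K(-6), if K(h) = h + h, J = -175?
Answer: -187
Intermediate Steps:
K(h) = 2*h
J + K(-6) = -175 + 2*(-6) = -175 - 12 = -187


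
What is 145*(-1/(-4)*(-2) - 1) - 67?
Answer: -569/2 ≈ -284.50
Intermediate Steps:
145*(-1/(-4)*(-2) - 1) - 67 = 145*(-1*(-¼)*(-2) - 1) - 67 = 145*((¼)*(-2) - 1) - 67 = 145*(-½ - 1) - 67 = 145*(-3/2) - 67 = -435/2 - 67 = -569/2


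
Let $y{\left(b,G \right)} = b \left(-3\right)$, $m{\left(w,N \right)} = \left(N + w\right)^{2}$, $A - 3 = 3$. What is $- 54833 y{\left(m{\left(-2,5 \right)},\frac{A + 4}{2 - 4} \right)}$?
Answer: $1480491$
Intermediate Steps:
$A = 6$ ($A = 3 + 3 = 6$)
$y{\left(b,G \right)} = - 3 b$
$- 54833 y{\left(m{\left(-2,5 \right)},\frac{A + 4}{2 - 4} \right)} = - 54833 \left(- 3 \left(5 - 2\right)^{2}\right) = - 54833 \left(- 3 \cdot 3^{2}\right) = - 54833 \left(\left(-3\right) 9\right) = \left(-54833\right) \left(-27\right) = 1480491$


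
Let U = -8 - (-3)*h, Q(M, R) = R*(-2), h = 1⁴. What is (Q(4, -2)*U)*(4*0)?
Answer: 0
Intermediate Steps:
h = 1
Q(M, R) = -2*R
U = -5 (U = -8 - (-3) = -8 - 1*(-3) = -8 + 3 = -5)
(Q(4, -2)*U)*(4*0) = (-2*(-2)*(-5))*(4*0) = (4*(-5))*0 = -20*0 = 0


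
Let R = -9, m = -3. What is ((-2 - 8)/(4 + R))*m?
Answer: -6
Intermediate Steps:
((-2 - 8)/(4 + R))*m = ((-2 - 8)/(4 - 9))*(-3) = -10/(-5)*(-3) = -10*(-⅕)*(-3) = 2*(-3) = -6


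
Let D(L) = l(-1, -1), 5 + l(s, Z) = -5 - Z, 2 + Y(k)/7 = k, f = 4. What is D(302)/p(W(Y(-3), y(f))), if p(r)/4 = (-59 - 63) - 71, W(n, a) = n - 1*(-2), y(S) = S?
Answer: 9/772 ≈ 0.011658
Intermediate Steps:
Y(k) = -14 + 7*k
W(n, a) = 2 + n (W(n, a) = n + 2 = 2 + n)
l(s, Z) = -10 - Z (l(s, Z) = -5 + (-5 - Z) = -10 - Z)
p(r) = -772 (p(r) = 4*((-59 - 63) - 71) = 4*(-122 - 71) = 4*(-193) = -772)
D(L) = -9 (D(L) = -10 - 1*(-1) = -10 + 1 = -9)
D(302)/p(W(Y(-3), y(f))) = -9/(-772) = -9*(-1/772) = 9/772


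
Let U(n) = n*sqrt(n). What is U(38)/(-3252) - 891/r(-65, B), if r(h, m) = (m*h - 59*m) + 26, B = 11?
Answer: 297/446 - 19*sqrt(38)/1626 ≈ 0.59389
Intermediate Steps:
r(h, m) = 26 - 59*m + h*m (r(h, m) = (h*m - 59*m) + 26 = (-59*m + h*m) + 26 = 26 - 59*m + h*m)
U(n) = n**(3/2)
U(38)/(-3252) - 891/r(-65, B) = 38**(3/2)/(-3252) - 891/(26 - 59*11 - 65*11) = (38*sqrt(38))*(-1/3252) - 891/(26 - 649 - 715) = -19*sqrt(38)/1626 - 891/(-1338) = -19*sqrt(38)/1626 - 891*(-1/1338) = -19*sqrt(38)/1626 + 297/446 = 297/446 - 19*sqrt(38)/1626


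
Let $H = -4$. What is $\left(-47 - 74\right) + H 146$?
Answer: $-705$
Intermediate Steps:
$\left(-47 - 74\right) + H 146 = \left(-47 - 74\right) - 584 = -121 - 584 = -705$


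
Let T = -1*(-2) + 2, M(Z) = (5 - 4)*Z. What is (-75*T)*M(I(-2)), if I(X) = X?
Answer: 600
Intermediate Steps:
M(Z) = Z (M(Z) = 1*Z = Z)
T = 4 (T = 2 + 2 = 4)
(-75*T)*M(I(-2)) = -75*4*(-2) = -300*(-2) = 600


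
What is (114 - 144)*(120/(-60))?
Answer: 60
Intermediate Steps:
(114 - 144)*(120/(-60)) = -3600*(-1)/60 = -30*(-2) = 60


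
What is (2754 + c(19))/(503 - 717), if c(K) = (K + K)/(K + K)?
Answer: -2755/214 ≈ -12.874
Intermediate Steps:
c(K) = 1 (c(K) = (2*K)/((2*K)) = (2*K)*(1/(2*K)) = 1)
(2754 + c(19))/(503 - 717) = (2754 + 1)/(503 - 717) = 2755/(-214) = 2755*(-1/214) = -2755/214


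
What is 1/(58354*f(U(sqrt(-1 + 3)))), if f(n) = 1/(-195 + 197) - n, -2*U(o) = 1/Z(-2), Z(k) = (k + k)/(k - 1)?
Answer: 4/204239 ≈ 1.9585e-5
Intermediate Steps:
Z(k) = 2*k/(-1 + k) (Z(k) = (2*k)/(-1 + k) = 2*k/(-1 + k))
U(o) = -3/8 (U(o) = -1/(2*(2*(-2)/(-1 - 2))) = -1/(2*(2*(-2)/(-3))) = -1/(2*(2*(-2)*(-1/3))) = -1/(2*4/3) = -1/2*3/4 = -3/8)
f(n) = 1/2 - n
1/(58354*f(U(sqrt(-1 + 3)))) = 1/(58354*(1/2 - 1*(-3/8))) = 1/(58354*(1/2 + 3/8)) = 1/(58354*(7/8)) = (1/58354)*(8/7) = 4/204239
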